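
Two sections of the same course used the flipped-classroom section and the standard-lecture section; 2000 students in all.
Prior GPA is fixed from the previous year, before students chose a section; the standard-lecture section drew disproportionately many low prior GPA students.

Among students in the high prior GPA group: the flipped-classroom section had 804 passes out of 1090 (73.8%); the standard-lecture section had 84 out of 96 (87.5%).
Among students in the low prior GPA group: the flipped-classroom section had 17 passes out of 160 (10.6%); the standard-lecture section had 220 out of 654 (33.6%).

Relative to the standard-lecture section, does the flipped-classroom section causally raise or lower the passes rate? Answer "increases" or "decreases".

The stratified and pooled comparisons disagree (the standard-lecture section wins within each prior GPA band; the flipped-classroom section wins overall), so the answer turns on the causal role of prior GPA band.
Prior GPA band satisfies the back-door criterion: it is not a descendant of the teaching method, and it blocks the spurious path from teaching method to outcome. Adjusting for it (i.e., using the within-prior GPA band rates) gives the causal effect.
Within each level — high prior GPA: 73.8% vs 87.5%; low prior GPA: 10.6% vs 33.6% — the standard-lecture section is higher every time.

decreases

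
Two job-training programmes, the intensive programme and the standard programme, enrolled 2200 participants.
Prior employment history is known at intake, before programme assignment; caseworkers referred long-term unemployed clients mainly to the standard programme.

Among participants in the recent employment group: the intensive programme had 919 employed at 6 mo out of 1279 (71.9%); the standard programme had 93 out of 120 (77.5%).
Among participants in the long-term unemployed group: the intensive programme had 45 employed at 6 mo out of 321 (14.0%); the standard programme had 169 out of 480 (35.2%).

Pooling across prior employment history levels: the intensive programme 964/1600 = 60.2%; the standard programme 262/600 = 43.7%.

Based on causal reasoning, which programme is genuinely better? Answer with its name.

The stratified and pooled comparisons disagree (the standard programme wins within each prior employment history; the intensive programme wins overall), so the answer turns on the causal role of prior employment history.
Since prior employment history is a pre-existing factor (not a product of the programme) and it affects the outcome on its own, it is a confounder. The stratified rates, not the pooled rate, identify the causal effect.
Within each level — recent employment: 71.9% vs 77.5%; long-term unemployed: 14.0% vs 35.2% — the standard programme is higher every time.

the standard programme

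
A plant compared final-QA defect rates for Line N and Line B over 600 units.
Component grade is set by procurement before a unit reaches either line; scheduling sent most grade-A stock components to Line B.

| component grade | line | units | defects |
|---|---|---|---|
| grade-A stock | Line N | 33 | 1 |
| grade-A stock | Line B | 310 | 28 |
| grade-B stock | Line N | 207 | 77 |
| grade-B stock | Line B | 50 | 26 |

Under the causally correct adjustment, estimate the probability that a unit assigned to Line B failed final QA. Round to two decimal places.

0.27

Line N is lower inside every component grade stratum but Line B is lower in aggregate. Whether to stratify depends on how component grade relates to the line.
The imbalance in component grade arose from how units were allocated, not from anything the line did; and component grade independently affects the outcome. The pooled gap is confounded — condition on component grade.
Standardising Line B to the population component grade mix: 0.572·28/310 + 0.428·26/50 = 0.274.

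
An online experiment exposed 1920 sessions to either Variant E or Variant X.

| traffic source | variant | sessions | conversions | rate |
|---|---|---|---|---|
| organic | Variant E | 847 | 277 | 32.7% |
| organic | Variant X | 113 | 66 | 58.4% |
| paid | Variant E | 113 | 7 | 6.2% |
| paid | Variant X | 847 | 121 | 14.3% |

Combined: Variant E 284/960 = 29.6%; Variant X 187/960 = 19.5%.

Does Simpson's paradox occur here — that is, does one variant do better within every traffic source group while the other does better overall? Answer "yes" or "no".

yes

Within each traffic source level (organic 32.7% vs 58.4%; paid 6.2% vs 14.3%), Variant X has the higher rate every time. Pooled: 29.6% vs 19.5% — Variant E has the higher rate overall. The two comparisons disagree.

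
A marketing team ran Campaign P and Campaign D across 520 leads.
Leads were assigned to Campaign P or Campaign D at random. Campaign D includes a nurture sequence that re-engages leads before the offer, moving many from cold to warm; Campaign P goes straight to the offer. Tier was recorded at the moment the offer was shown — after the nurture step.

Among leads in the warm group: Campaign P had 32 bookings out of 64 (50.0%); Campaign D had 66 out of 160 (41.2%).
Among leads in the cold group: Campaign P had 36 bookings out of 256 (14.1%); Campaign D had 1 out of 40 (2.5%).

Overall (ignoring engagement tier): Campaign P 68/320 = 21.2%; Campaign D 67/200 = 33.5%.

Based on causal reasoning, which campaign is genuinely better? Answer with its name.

Within every engagement tier level Campaign P has the higher rate, yet pooled Campaign D does — Simpson's reversal.
The distribution of engagement tier is itself part of what the campaign does — it is an intermediate outcome. Holding it fixed would remove that part of the effect; the total effect is the pooled difference.
Pooled: Campaign P 21.2% vs Campaign D 33.5%; Campaign D is higher overall.

Campaign D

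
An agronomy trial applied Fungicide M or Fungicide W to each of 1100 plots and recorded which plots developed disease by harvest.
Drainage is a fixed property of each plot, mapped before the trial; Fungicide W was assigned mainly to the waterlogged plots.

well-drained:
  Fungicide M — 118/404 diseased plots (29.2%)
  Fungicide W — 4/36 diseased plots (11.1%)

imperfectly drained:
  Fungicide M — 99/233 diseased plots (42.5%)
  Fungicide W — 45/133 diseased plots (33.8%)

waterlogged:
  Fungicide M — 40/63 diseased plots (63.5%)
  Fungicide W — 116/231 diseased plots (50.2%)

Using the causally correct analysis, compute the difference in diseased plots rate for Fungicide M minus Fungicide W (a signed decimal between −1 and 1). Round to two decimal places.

Field drainage differs across fungicides for reasons unrelated to any effect of the fungicide itself, and it separately predicts the outcome — a classic confounder. We must compare within field drainage levels.
Adjusting over the population distribution of field drainage: 0.400·(0.292−0.111) + 0.333·(0.425−0.338) + 0.267·(0.635−0.502) = +0.137.

+0.14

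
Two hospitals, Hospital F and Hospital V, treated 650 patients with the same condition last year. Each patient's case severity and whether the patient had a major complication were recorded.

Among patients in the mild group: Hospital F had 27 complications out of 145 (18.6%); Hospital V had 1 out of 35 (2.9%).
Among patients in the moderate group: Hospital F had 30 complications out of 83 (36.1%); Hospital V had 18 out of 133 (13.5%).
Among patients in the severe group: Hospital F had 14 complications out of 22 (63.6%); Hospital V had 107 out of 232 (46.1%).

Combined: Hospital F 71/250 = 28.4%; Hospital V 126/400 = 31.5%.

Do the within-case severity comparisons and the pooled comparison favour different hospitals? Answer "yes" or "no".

yes

Within each case severity level (mild 18.6% vs 2.9%; moderate 36.1% vs 13.5%; severe 63.6% vs 46.1%), Hospital V has the lower rate every time. Pooled: 28.4% vs 31.5% — Hospital F has the lower rate overall. The two comparisons disagree.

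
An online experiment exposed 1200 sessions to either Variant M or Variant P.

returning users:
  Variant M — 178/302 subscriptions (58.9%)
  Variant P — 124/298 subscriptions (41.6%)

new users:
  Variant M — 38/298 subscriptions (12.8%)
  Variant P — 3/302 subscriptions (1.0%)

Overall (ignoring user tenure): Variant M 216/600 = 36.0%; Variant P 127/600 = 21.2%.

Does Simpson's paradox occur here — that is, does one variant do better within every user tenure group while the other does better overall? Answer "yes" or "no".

no

Within each user tenure level (returning users 58.9% vs 41.6%; new users 12.8% vs 1.0%), Variant M has the higher rate every time. Pooled: 36.0% vs 21.2% — Variant M has the higher rate overall. They agree.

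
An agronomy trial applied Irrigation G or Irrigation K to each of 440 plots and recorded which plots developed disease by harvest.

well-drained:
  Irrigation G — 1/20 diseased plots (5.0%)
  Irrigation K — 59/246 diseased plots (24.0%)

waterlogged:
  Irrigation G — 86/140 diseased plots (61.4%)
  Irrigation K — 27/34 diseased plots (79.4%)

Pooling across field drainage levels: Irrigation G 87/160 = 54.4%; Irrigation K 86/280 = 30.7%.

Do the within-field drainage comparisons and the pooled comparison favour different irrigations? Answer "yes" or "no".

Within each field drainage level (well-drained 5.0% vs 24.0%; waterlogged 61.4% vs 79.4%), Irrigation G has the lower rate every time. Pooled: 54.4% vs 30.7% — Irrigation K has the lower rate overall. The two comparisons disagree.

yes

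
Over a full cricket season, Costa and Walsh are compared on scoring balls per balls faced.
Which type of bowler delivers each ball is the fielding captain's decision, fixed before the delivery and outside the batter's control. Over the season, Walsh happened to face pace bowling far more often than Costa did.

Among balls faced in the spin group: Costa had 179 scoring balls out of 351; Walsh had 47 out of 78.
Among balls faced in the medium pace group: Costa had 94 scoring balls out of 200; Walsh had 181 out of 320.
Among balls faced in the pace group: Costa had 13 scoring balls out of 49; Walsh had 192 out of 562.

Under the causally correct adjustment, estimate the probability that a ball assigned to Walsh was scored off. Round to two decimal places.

Within every bowling type level Walsh has the higher rate, yet pooled Costa does — Simpson's reversal.
Since bowling type is a pre-existing factor (not a product of the player) and it affects the outcome on its own, it is a confounder. The stratified rates, not the pooled rate, identify the causal effect.
Standardising Walsh to the population bowling type mix: 0.275·47/78 + 0.333·181/320 + 0.392·192/562 = 0.488.

0.49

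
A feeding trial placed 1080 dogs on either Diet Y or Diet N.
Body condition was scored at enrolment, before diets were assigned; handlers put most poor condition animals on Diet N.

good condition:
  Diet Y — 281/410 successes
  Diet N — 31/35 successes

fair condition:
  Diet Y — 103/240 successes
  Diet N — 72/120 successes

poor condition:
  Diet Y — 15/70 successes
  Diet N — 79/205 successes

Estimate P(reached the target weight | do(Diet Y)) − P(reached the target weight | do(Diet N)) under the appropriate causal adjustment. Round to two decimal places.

The starting body condition-specific comparison favours Diet N throughout, but the pooled figures favour Diet Y. The question is whether to condition on starting body condition.
Since starting body condition is a pre-existing factor (not a product of the diet) and it affects the outcome on its own, it is a confounder. The stratified rates, not the pooled rate, identify the causal effect.
Adjusting over the population distribution of starting body condition: 0.412·(0.685−0.886) + 0.333·(0.429−0.600) + 0.255·(0.214−0.385) = -0.183.

-0.18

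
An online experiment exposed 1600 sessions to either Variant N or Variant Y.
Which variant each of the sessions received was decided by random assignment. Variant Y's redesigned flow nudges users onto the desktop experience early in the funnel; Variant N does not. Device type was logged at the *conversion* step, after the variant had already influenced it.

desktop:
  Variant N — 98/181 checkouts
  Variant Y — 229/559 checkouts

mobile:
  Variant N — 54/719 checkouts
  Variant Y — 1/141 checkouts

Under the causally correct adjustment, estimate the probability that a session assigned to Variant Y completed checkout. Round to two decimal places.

Variant N is higher inside every device type stratum but Variant Y is higher in aggregate. Whether to stratify depends on how device type relates to the variant.
Device type here is a post-treatment variable shaped by the variant; conditioning on it would introduce bias rather than remove it. The overall comparison is the causal one.
So P(outcome | do(Variant Y)) is just the pooled rate for Variant Y: 230/700 = 0.329.

0.33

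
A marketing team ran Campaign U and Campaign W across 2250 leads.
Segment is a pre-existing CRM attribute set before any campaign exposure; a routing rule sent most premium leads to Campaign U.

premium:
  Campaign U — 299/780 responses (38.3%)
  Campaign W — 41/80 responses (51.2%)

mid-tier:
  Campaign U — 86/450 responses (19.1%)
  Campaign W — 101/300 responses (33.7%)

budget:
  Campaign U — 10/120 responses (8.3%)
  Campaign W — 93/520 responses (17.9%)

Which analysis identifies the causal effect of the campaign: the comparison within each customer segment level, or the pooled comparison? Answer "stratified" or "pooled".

Customer segment is set before the campaign has any effect — it is not caused by the campaign — and it independently drives the outcome. That makes it a confounder, so the causal comparison is within customer segment levels.
Within each level — premium: 38.3% vs 51.2%; mid-tier: 19.1% vs 33.7%; budget: 8.3% vs 17.9% — Campaign W is higher every time.

stratified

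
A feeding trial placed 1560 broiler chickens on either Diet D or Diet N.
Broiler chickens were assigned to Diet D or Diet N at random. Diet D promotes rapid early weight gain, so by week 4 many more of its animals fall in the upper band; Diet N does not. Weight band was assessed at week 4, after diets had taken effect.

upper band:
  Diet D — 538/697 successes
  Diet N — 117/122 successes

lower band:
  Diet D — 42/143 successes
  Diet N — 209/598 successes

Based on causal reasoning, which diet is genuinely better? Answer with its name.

Diet D

The distribution of week-4 weight band is itself part of what the diet does — it is an intermediate outcome. Holding it fixed would remove that part of the effect; the total effect is the pooled difference.
Pooled: Diet D 69.0% vs Diet N 45.3%; Diet D is higher overall.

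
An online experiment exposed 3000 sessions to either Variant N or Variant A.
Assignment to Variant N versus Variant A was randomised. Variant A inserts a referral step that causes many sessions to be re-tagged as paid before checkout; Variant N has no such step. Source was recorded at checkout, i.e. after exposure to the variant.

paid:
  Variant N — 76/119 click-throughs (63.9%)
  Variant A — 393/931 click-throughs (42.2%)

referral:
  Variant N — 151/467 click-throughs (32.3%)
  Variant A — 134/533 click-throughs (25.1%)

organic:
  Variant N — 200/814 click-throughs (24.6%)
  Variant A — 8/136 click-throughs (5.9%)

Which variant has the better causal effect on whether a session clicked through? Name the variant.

Variant A

The stratified and pooled comparisons disagree (Variant N wins within each traffic source; Variant A wins overall), so the answer turns on the causal role of traffic source.
Traffic source lies on the pathway variant → traffic source → outcome, so adjusting for it blocks the indirect effect. For the total causal effect of variant, use the unadjusted pooled rates.
Pooled: Variant N 30.5% vs Variant A 33.4%; Variant A is higher overall.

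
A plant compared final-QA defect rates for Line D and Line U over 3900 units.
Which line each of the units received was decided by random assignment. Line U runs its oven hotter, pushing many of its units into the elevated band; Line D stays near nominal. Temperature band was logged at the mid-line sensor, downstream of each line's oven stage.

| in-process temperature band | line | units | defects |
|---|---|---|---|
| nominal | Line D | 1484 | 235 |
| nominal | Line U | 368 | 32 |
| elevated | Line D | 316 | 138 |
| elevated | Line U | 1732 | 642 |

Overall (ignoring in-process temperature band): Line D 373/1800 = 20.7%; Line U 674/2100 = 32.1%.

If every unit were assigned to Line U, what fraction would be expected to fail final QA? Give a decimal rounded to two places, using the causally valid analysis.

0.32

The in-process temperature band-specific comparison favours Line U throughout, but the pooled figures favour Line D. The question is whether to condition on in-process temperature band.
In-process temperature band here is a post-treatment variable shaped by the line; conditioning on it would introduce bias rather than remove it. The overall comparison is the causal one.
So P(outcome | do(Line U)) is just the pooled rate for Line U: 674/2100 = 0.321.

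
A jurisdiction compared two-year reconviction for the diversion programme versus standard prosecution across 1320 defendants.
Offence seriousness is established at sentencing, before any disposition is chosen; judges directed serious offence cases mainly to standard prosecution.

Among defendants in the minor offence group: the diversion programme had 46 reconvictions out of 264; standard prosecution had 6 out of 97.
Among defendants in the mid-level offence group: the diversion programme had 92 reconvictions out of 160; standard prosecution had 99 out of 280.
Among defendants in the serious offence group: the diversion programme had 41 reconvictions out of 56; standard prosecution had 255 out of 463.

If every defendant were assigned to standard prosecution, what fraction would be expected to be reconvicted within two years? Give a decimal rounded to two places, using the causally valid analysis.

The offence seriousness-specific comparison favours standard prosecution throughout, but the pooled figures favour the diversion programme. The question is whether to condition on offence seriousness.
Here offence seriousness is a common cause — it drives both which disposition a case falls under and the outcome. The crude comparison mixes populations; the stratum-specific rates are the causally relevant ones.
Standardising standard prosecution to the population offence seriousness mix: 0.273·6/97 + 0.333·99/280 + 0.393·255/463 = 0.351.

0.35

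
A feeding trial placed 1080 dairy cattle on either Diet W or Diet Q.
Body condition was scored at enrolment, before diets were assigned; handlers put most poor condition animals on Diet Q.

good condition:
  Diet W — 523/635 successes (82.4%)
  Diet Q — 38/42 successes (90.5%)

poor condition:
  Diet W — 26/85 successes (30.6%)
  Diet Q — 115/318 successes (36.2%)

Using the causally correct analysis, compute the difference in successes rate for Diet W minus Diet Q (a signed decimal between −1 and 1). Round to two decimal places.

-0.07

Here starting body condition is a common cause — it drives both which diet a case falls under and the outcome. The crude comparison mixes populations; the stratum-specific rates are the causally relevant ones.
Adjusting over the population distribution of starting body condition: 0.627·(0.824−0.905) + 0.373·(0.306−0.362) = -0.072.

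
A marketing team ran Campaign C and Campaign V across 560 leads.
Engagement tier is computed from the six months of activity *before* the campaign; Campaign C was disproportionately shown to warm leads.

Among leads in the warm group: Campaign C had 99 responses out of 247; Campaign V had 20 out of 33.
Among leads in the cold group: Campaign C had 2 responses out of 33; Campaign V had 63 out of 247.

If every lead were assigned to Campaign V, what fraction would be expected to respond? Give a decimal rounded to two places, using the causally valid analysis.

0.43

The stratified and pooled comparisons disagree (Campaign V wins within each engagement tier; Campaign C wins overall), so the answer turns on the causal role of engagement tier.
Nothing the campaign does changes engagement tier; the imbalance is an allocation artefact. With engagement tier also predicting the outcome, the pooled figure is confounded, and the within-stratum comparison is the causal one.
Standardising Campaign V to the population engagement tier mix: 0.500·20/33 + 0.500·63/247 = 0.431.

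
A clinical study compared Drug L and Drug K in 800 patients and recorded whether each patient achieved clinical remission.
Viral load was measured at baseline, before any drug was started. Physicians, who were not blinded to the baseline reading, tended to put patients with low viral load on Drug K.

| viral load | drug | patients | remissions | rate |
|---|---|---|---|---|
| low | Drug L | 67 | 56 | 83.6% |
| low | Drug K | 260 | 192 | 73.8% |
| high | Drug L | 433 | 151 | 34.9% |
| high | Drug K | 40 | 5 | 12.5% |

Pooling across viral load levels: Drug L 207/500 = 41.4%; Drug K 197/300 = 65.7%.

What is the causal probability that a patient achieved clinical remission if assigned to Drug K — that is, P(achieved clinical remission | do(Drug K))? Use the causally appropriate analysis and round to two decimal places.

0.38

Viral load is set before the drug has any effect — it is not caused by the drug — and it independently drives the outcome. That makes it a confounder, so the causal comparison is within viral load levels.
Standardising Drug K to the population viral load mix: 0.409·192/260 + 0.591·5/40 = 0.376.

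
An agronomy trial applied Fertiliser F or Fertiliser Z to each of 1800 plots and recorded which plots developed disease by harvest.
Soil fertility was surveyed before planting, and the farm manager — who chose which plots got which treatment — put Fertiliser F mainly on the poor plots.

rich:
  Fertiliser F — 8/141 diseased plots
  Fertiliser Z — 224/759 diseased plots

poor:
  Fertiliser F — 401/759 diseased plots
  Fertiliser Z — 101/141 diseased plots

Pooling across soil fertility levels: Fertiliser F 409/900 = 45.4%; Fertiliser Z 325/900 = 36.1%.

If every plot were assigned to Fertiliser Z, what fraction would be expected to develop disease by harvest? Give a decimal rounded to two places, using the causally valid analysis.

Soil fertility is set before the fertiliser has any effect — it is not caused by the fertiliser — and it independently drives the outcome. That makes it a confounder, so the causal comparison is within soil fertility levels.
Standardising Fertiliser Z to the population soil fertility mix: 0.500·224/759 + 0.500·101/141 = 0.506.

0.51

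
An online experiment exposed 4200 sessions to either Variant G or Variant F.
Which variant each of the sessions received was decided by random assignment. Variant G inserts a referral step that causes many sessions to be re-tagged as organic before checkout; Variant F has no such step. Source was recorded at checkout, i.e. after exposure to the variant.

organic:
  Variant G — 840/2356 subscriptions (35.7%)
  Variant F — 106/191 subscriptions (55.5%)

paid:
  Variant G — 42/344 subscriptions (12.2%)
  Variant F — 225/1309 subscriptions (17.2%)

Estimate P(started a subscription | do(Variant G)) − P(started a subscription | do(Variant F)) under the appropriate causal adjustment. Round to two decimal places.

+0.11

The traffic source-specific comparison favours Variant F throughout, but the pooled figures favour Variant G. The question is whether to condition on traffic source.
Stratifying would compare variants among sessions the variants themselves sorted into traffic source groups — a form of selection on an intermediate. The unconditioned pooled rates give the total causal effect.
The causal difference is the pooled difference: 0.327 − 0.221 = +0.106.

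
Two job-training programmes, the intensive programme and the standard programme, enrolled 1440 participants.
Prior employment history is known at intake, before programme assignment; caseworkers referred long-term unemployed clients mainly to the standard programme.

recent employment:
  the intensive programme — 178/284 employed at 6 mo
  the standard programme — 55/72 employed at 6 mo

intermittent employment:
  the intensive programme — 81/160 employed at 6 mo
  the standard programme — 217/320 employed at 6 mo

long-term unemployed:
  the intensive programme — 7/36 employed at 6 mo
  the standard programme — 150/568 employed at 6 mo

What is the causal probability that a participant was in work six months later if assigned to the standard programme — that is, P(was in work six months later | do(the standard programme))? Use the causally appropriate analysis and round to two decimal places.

Here prior employment history is a common cause — it drives both which programme a case falls under and the outcome. The crude comparison mixes populations; the stratum-specific rates are the causally relevant ones.
Standardising the standard programme to the population prior employment history mix: 0.247·55/72 + 0.333·217/320 + 0.419·150/568 = 0.526.

0.53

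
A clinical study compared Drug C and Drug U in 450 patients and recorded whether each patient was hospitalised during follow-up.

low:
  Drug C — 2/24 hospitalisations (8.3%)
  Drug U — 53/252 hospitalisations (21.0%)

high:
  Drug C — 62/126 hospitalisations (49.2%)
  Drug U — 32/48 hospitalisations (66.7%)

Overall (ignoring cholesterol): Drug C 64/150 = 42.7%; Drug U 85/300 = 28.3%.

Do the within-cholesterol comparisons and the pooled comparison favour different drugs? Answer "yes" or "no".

Within each cholesterol level (low 8.3% vs 21.0%; high 49.2% vs 66.7%), Drug C has the lower rate every time. Pooled: 42.7% vs 28.3% — Drug U has the lower rate overall. The two comparisons disagree.

yes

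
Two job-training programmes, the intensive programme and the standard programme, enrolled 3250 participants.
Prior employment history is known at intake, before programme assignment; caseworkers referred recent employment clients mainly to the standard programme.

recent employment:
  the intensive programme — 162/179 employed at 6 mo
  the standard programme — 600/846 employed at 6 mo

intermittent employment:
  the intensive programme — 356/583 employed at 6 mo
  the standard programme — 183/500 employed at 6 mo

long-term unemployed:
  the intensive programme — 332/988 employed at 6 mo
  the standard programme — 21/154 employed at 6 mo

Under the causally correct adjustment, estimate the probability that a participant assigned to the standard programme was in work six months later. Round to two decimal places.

the intensive programme is higher inside every prior employment history stratum but the standard programme is higher in aggregate. Whether to stratify depends on how prior employment history relates to the programme.
The imbalance in prior employment history arose from how participants were allocated, not from anything the programme did; and prior employment history independently affects the outcome. The pooled gap is confounded — condition on prior employment history.
Standardising the standard programme to the population prior employment history mix: 0.315·600/846 + 0.333·183/500 + 0.351·21/154 = 0.394.

0.39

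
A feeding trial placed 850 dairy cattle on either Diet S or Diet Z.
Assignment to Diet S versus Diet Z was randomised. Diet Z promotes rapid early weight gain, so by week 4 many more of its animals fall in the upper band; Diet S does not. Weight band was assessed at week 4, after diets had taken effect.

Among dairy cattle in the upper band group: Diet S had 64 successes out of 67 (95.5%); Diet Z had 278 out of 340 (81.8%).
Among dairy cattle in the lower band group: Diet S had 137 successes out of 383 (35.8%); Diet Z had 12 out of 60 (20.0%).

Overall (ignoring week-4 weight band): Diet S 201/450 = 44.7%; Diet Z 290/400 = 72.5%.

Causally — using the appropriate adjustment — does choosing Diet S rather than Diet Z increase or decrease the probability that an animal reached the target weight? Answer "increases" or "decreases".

decreases

Because the diet influences week-4 weight band, week-4 weight band is a post-treatment mediator, not a confounder. Stratifying on it would bias the estimate; the causal effect is the crude pooled difference.
Pooled: Diet S 44.7% vs Diet Z 72.5%; Diet Z is higher overall.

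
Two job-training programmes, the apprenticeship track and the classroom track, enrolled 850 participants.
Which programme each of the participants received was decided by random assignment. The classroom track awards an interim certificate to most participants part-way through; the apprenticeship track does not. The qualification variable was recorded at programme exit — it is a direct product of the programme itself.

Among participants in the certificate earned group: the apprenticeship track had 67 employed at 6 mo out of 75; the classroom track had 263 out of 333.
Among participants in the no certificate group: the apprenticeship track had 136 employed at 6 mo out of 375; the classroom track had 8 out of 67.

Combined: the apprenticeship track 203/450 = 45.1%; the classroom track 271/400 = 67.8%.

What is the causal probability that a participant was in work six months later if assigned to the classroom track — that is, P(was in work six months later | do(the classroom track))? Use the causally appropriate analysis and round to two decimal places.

0.68

The distribution of qualification attained during the programme is itself part of what the programme does — it is an intermediate outcome. Holding it fixed would remove that part of the effect; the total effect is the pooled difference.
So P(outcome | do(the classroom track)) is just the pooled rate for the classroom track: 271/400 = 0.677.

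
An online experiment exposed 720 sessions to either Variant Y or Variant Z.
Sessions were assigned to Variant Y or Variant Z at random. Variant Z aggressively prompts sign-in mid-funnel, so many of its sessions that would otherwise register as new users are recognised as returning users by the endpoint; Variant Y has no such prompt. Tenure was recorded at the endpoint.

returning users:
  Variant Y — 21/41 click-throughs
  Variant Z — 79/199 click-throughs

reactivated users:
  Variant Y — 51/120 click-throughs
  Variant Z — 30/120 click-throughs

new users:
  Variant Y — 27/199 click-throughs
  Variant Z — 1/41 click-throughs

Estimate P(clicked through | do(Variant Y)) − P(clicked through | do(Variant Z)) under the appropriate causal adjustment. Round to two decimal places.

User tenure is recorded after the variant and is itself shifted by it — it sits on the causal path from variant to outcome. Conditioning on a mediator would strip out part of the effect we want; the pooled comparison gives the total causal effect.
The causal difference is the pooled difference: 0.275 − 0.306 = -0.031.

-0.03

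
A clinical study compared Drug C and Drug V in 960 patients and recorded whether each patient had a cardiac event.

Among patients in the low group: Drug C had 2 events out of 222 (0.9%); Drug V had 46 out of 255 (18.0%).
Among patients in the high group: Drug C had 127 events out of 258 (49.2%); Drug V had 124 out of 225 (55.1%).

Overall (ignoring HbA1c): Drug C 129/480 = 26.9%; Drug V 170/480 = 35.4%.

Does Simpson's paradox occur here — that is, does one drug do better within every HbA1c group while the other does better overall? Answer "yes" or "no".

Within each HbA1c level (low 0.9% vs 18.0%; high 49.2% vs 55.1%), Drug C has the lower rate every time. Pooled: 26.9% vs 35.4% — Drug C has the lower rate overall. They agree.

no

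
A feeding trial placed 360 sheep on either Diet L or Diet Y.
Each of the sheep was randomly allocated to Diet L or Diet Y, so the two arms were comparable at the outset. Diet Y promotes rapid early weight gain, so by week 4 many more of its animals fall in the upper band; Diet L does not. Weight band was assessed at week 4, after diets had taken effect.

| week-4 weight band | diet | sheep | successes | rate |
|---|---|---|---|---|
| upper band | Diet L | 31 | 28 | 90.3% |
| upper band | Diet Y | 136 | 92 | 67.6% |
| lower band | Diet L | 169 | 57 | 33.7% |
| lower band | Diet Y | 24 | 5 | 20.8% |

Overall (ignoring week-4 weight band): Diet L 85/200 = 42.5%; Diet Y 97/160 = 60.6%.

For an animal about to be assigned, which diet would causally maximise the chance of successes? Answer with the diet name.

Diet Y

Stratifying would compare diets among sheep the diets themselves sorted into week-4 weight band groups — a form of selection on an intermediate. The unconditioned pooled rates give the total causal effect.
Pooled: Diet L 42.5% vs Diet Y 60.6%; Diet Y is higher overall.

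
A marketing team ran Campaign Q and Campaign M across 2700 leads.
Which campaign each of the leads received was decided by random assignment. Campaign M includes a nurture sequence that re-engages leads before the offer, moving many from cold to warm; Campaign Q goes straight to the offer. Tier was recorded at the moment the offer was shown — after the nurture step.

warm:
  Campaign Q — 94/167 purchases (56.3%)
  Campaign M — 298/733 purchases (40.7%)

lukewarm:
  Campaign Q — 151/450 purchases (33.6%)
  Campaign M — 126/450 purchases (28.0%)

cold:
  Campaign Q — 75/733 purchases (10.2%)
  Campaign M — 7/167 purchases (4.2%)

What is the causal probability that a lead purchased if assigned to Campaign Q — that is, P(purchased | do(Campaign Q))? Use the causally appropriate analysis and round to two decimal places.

Campaign Q is higher inside every engagement tier stratum but Campaign M is higher in aggregate. Whether to stratify depends on how engagement tier relates to the campaign.
Engagement tier is recorded after the campaign and is itself shifted by it — it sits on the causal path from campaign to outcome. Conditioning on a mediator would strip out part of the effect we want; the pooled comparison gives the total causal effect.
So P(outcome | do(Campaign Q)) is just the pooled rate for Campaign Q: 320/1350 = 0.237.

0.24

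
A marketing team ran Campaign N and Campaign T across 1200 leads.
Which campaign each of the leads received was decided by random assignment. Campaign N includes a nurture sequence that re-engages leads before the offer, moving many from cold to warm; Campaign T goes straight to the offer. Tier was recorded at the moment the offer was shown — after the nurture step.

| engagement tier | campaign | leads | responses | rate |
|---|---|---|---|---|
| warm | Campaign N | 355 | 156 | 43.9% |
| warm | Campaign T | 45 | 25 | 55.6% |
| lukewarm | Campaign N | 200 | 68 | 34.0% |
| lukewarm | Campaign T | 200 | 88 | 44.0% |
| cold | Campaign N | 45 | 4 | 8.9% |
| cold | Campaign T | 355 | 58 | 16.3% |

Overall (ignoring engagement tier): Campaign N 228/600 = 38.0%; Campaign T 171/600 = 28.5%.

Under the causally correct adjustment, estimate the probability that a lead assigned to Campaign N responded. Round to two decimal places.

Stratifying would compare campaigns among leads the campaigns themselves sorted into engagement tier groups — a form of selection on an intermediate. The unconditioned pooled rates give the total causal effect.
So P(outcome | do(Campaign N)) is just the pooled rate for Campaign N: 228/600 = 0.380.

0.38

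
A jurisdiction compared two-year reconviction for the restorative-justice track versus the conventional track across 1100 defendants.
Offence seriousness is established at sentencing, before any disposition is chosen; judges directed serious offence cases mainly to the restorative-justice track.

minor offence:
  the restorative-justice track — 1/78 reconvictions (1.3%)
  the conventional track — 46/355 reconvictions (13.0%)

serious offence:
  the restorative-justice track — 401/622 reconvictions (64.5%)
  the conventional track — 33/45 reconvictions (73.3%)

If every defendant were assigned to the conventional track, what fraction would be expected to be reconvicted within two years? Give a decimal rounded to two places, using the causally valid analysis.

0.50

the restorative-justice track is lower inside every offence seriousness stratum but the conventional track is lower in aggregate. Whether to stratify depends on how offence seriousness relates to the disposition.
Offence seriousness differs across dispositions for reasons unrelated to any effect of the disposition itself, and it separately predicts the outcome — a classic confounder. We must compare within offence seriousness levels.
Standardising the conventional track to the population offence seriousness mix: 0.394·46/355 + 0.606·33/45 = 0.496.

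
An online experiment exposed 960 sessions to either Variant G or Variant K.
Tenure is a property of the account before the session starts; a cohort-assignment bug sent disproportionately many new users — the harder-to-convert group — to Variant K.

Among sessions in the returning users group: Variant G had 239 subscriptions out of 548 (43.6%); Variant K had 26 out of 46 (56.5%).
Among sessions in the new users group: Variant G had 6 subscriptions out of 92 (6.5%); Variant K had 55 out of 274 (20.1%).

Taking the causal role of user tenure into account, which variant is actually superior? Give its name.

Variant K

The stratified and pooled comparisons disagree (Variant K wins within each user tenure; Variant G wins overall), so the answer turns on the causal role of user tenure.
User tenure satisfies the back-door criterion: it is not a descendant of the variant, and it blocks the spurious path from variant to outcome. Adjusting for it (i.e., using the within-user tenure rates) gives the causal effect.
Within each level — returning users: 43.6% vs 56.5%; new users: 6.5% vs 20.1% — Variant K is higher every time.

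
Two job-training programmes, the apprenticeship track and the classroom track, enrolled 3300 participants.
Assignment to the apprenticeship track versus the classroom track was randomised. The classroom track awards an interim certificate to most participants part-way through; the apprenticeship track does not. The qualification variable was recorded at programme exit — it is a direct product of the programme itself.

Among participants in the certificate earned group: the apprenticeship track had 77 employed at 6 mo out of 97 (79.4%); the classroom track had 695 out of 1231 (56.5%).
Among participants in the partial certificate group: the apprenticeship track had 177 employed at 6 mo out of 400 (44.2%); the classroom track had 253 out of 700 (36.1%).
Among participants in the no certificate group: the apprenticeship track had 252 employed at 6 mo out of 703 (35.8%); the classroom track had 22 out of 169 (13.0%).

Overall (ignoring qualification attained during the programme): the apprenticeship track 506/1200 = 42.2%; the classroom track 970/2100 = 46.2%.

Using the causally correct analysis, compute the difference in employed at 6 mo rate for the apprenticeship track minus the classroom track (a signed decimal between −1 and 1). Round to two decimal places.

-0.04

The stratified and pooled comparisons disagree (the apprenticeship track wins within each qualification attained during the programme; the classroom track wins overall), so the answer turns on the causal role of qualification attained during the programme.
Qualification attained during the programme here is a post-treatment variable shaped by the programme; conditioning on it would introduce bias rather than remove it. The overall comparison is the causal one.
The causal difference is the pooled difference: 0.422 − 0.462 = -0.040.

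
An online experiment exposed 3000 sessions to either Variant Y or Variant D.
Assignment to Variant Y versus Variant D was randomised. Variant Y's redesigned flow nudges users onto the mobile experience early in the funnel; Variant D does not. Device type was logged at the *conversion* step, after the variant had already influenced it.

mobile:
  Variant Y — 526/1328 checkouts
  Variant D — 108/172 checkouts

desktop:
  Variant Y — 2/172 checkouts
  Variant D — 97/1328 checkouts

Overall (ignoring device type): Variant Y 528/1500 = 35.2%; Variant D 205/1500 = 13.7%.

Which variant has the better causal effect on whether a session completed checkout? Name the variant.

Variant Y

Because the variant influences device type, device type is a post-treatment mediator, not a confounder. Stratifying on it would bias the estimate; the causal effect is the crude pooled difference.
Pooled: Variant Y 35.2% vs Variant D 13.7%; Variant Y is higher overall.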